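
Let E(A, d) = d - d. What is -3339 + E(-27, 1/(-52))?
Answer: -3339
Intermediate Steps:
E(A, d) = 0
-3339 + E(-27, 1/(-52)) = -3339 + 0 = -3339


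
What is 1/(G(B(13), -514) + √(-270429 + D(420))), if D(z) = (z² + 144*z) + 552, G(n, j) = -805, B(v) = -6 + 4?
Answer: -805/681022 - I*√32997/681022 ≈ -0.001182 - 0.00026673*I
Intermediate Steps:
B(v) = -2
D(z) = 552 + z² + 144*z
1/(G(B(13), -514) + √(-270429 + D(420))) = 1/(-805 + √(-270429 + (552 + 420² + 144*420))) = 1/(-805 + √(-270429 + (552 + 176400 + 60480))) = 1/(-805 + √(-270429 + 237432)) = 1/(-805 + √(-32997)) = 1/(-805 + I*√32997)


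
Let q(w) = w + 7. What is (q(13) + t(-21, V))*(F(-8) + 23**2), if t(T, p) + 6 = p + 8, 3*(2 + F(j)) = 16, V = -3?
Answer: 30343/3 ≈ 10114.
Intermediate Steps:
F(j) = 10/3 (F(j) = -2 + (1/3)*16 = -2 + 16/3 = 10/3)
q(w) = 7 + w
t(T, p) = 2 + p (t(T, p) = -6 + (p + 8) = -6 + (8 + p) = 2 + p)
(q(13) + t(-21, V))*(F(-8) + 23**2) = ((7 + 13) + (2 - 3))*(10/3 + 23**2) = (20 - 1)*(10/3 + 529) = 19*(1597/3) = 30343/3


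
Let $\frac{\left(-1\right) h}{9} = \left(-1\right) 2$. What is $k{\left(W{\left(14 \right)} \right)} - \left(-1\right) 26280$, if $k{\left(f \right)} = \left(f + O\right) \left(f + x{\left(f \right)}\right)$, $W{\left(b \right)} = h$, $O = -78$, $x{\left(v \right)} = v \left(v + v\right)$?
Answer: $-13680$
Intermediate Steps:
$h = 18$ ($h = - 9 \left(\left(-1\right) 2\right) = \left(-9\right) \left(-2\right) = 18$)
$x{\left(v \right)} = 2 v^{2}$ ($x{\left(v \right)} = v 2 v = 2 v^{2}$)
$W{\left(b \right)} = 18$
$k{\left(f \right)} = \left(-78 + f\right) \left(f + 2 f^{2}\right)$ ($k{\left(f \right)} = \left(f - 78\right) \left(f + 2 f^{2}\right) = \left(-78 + f\right) \left(f + 2 f^{2}\right)$)
$k{\left(W{\left(14 \right)} \right)} - \left(-1\right) 26280 = 18 \left(-78 - 2790 + 2 \cdot 18^{2}\right) - \left(-1\right) 26280 = 18 \left(-78 - 2790 + 2 \cdot 324\right) - -26280 = 18 \left(-78 - 2790 + 648\right) + 26280 = 18 \left(-2220\right) + 26280 = -39960 + 26280 = -13680$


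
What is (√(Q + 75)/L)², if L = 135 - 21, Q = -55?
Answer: 5/3249 ≈ 0.0015389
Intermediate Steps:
L = 114
(√(Q + 75)/L)² = (√(-55 + 75)/114)² = (√20*(1/114))² = ((2*√5)*(1/114))² = (√5/57)² = 5/3249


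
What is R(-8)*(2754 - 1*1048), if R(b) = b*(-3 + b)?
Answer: 150128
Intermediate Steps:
R(-8)*(2754 - 1*1048) = (-8*(-3 - 8))*(2754 - 1*1048) = (-8*(-11))*(2754 - 1048) = 88*1706 = 150128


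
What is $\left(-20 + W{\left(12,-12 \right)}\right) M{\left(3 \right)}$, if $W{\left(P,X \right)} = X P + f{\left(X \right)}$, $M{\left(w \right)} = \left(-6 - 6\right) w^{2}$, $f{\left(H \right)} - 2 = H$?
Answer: $18792$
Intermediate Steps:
$f{\left(H \right)} = 2 + H$
$M{\left(w \right)} = - 12 w^{2}$ ($M{\left(w \right)} = \left(-6 - 6\right) w^{2} = - 12 w^{2}$)
$W{\left(P,X \right)} = 2 + X + P X$ ($W{\left(P,X \right)} = X P + \left(2 + X\right) = P X + \left(2 + X\right) = 2 + X + P X$)
$\left(-20 + W{\left(12,-12 \right)}\right) M{\left(3 \right)} = \left(-20 + \left(2 - 12 + 12 \left(-12\right)\right)\right) \left(- 12 \cdot 3^{2}\right) = \left(-20 - 154\right) \left(\left(-12\right) 9\right) = \left(-20 - 154\right) \left(-108\right) = \left(-174\right) \left(-108\right) = 18792$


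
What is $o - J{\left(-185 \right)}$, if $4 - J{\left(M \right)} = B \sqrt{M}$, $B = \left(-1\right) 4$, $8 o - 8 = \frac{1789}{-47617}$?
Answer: $- \frac{1144597}{380936} - 4 i \sqrt{185} \approx -3.0047 - 54.406 i$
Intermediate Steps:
$o = \frac{379147}{380936}$ ($o = 1 + \frac{1789 \frac{1}{-47617}}{8} = 1 + \frac{1789 \left(- \frac{1}{47617}\right)}{8} = 1 + \frac{1}{8} \left(- \frac{1789}{47617}\right) = 1 - \frac{1789}{380936} = \frac{379147}{380936} \approx 0.9953$)
$B = -4$
$J{\left(M \right)} = 4 + 4 \sqrt{M}$ ($J{\left(M \right)} = 4 - - 4 \sqrt{M} = 4 + 4 \sqrt{M}$)
$o - J{\left(-185 \right)} = \frac{379147}{380936} - \left(4 + 4 \sqrt{-185}\right) = \frac{379147}{380936} - \left(4 + 4 i \sqrt{185}\right) = - \frac{1144597}{380936} - 4 i \sqrt{185}$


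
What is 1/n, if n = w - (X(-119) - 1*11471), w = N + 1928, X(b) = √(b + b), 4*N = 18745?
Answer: 289364/5233224089 + 16*I*√238/5233224089 ≈ 5.5294e-5 + 4.7167e-8*I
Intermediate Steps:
N = 18745/4 (N = (¼)*18745 = 18745/4 ≈ 4686.3)
X(b) = √2*√b (X(b) = √(2*b) = √2*√b)
w = 26457/4 (w = 18745/4 + 1928 = 26457/4 ≈ 6614.3)
n = 72341/4 - I*√238 (n = 26457/4 - (√2*√(-119) - 1*11471) = 26457/4 - (√2*(I*√119) - 11471) = 26457/4 - (I*√238 - 11471) = 26457/4 - (-11471 + I*√238) = 26457/4 + (11471 - I*√238) = 72341/4 - I*√238 ≈ 18085.0 - 15.427*I)
1/n = 1/(72341/4 - I*√238)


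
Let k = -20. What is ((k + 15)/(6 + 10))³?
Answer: -125/4096 ≈ -0.030518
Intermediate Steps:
((k + 15)/(6 + 10))³ = ((-20 + 15)/(6 + 10))³ = (-5/16)³ = -125/4096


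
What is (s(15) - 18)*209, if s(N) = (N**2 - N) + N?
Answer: 43263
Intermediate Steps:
s(N) = N**2
(s(15) - 18)*209 = (15**2 - 18)*209 = (225 - 18)*209 = 207*209 = 43263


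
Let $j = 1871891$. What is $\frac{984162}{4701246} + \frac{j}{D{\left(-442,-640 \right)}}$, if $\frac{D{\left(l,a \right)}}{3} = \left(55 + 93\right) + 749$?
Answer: $\frac{3357310624}{4824963} \approx 695.82$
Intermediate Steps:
$D{\left(l,a \right)} = 2691$ ($D{\left(l,a \right)} = 3 \left(\left(55 + 93\right) + 749\right) = 3 \left(148 + 749\right) = 3 \cdot 897 = 2691$)
$\frac{984162}{4701246} + \frac{j}{D{\left(-442,-640 \right)}} = \frac{984162}{4701246} + \frac{1871891}{2691} = 984162 \cdot \frac{1}{4701246} + 1871891 \cdot \frac{1}{2691} = \frac{8633}{41239} + \frac{1871891}{2691} = \frac{3357310624}{4824963}$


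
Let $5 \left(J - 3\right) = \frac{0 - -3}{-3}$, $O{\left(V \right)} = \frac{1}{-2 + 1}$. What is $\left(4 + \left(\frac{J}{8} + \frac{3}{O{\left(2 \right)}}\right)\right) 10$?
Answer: $\frac{27}{2} \approx 13.5$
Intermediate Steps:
$O{\left(V \right)} = -1$ ($O{\left(V \right)} = \frac{1}{-1} = -1$)
$J = \frac{14}{5}$ ($J = 3 + \frac{\left(0 - -3\right) \frac{1}{-3}}{5} = 3 + \frac{\left(0 + 3\right) \left(- \frac{1}{3}\right)}{5} = 3 + \frac{3 \left(- \frac{1}{3}\right)}{5} = 3 + \frac{1}{5} \left(-1\right) = 3 - \frac{1}{5} = \frac{14}{5} \approx 2.8$)
$\left(4 + \left(\frac{J}{8} + \frac{3}{O{\left(2 \right)}}\right)\right) 10 = \left(4 + \left(\frac{14}{5 \cdot 8} + \frac{3}{-1}\right)\right) 10 = \left(4 + \left(\frac{14}{5} \cdot \frac{1}{8} + 3 \left(-1\right)\right)\right) 10 = \left(4 + \left(\frac{7}{20} - 3\right)\right) 10 = \left(4 - \frac{53}{20}\right) 10 = \frac{27}{20} \cdot 10 = \frac{27}{2}$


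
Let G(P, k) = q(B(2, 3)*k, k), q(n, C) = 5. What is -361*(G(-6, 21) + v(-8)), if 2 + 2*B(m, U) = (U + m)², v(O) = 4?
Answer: -3249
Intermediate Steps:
B(m, U) = -1 + (U + m)²/2
G(P, k) = 5
-361*(G(-6, 21) + v(-8)) = -361*(5 + 4) = -361*9 = -3249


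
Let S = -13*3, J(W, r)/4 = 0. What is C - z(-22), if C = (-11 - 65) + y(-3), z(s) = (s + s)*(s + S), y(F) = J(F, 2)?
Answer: -2760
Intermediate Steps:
J(W, r) = 0 (J(W, r) = 4*0 = 0)
S = -39
y(F) = 0
z(s) = 2*s*(-39 + s) (z(s) = (s + s)*(s - 39) = (2*s)*(-39 + s) = 2*s*(-39 + s))
C = -76 (C = (-11 - 65) + 0 = -76 + 0 = -76)
C - z(-22) = -76 - 2*(-22)*(-39 - 22) = -76 - 2*(-22)*(-61) = -76 - 1*2684 = -76 - 2684 = -2760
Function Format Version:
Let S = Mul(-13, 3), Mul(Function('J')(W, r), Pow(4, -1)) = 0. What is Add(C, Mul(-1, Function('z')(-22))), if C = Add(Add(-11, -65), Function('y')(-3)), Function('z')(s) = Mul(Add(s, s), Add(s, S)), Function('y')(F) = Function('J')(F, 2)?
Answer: -2760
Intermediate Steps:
Function('J')(W, r) = 0 (Function('J')(W, r) = Mul(4, 0) = 0)
S = -39
Function('y')(F) = 0
Function('z')(s) = Mul(2, s, Add(-39, s)) (Function('z')(s) = Mul(Add(s, s), Add(s, -39)) = Mul(Mul(2, s), Add(-39, s)) = Mul(2, s, Add(-39, s)))
C = -76 (C = Add(Add(-11, -65), 0) = Add(-76, 0) = -76)
Add(C, Mul(-1, Function('z')(-22))) = Add(-76, Mul(-1, Mul(2, -22, Add(-39, -22)))) = Add(-76, Mul(-1, Mul(2, -22, -61))) = Add(-76, Mul(-1, 2684)) = Add(-76, -2684) = -2760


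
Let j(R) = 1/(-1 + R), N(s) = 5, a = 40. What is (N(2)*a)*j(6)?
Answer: 40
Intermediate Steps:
(N(2)*a)*j(6) = (5*40)/(-1 + 6) = 200/5 = 200*(⅕) = 40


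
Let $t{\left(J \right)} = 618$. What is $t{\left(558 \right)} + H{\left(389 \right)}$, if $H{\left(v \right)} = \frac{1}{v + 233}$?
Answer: $\frac{384397}{622} \approx 618.0$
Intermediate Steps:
$H{\left(v \right)} = \frac{1}{233 + v}$
$t{\left(558 \right)} + H{\left(389 \right)} = 618 + \frac{1}{233 + 389} = 618 + \frac{1}{622} = \frac{384397}{622}$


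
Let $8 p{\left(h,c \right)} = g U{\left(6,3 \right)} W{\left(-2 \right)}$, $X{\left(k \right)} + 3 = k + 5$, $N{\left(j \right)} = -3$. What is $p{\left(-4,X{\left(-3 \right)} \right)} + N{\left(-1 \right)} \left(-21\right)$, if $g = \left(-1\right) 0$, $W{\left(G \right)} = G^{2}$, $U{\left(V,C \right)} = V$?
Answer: $63$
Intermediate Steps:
$g = 0$
$X{\left(k \right)} = 2 + k$ ($X{\left(k \right)} = -3 + \left(k + 5\right) = -3 + \left(5 + k\right) = 2 + k$)
$p{\left(h,c \right)} = 0$ ($p{\left(h,c \right)} = \frac{0 \cdot 6 \left(-2\right)^{2}}{8} = \frac{0 \cdot 4}{8} = \frac{1}{8} \cdot 0 = 0$)
$p{\left(-4,X{\left(-3 \right)} \right)} + N{\left(-1 \right)} \left(-21\right) = 0 - -63 = 0 + 63 = 63$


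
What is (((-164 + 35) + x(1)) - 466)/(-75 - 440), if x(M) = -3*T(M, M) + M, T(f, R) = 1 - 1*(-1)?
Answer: 120/103 ≈ 1.1650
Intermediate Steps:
T(f, R) = 2 (T(f, R) = 1 + 1 = 2)
x(M) = -6 + M (x(M) = -3*2 + M = -6 + M)
(((-164 + 35) + x(1)) - 466)/(-75 - 440) = (((-164 + 35) + (-6 + 1)) - 466)/(-75 - 440) = ((-129 - 5) - 466)/(-515) = (-134 - 466)*(-1/515) = -600*(-1/515) = 120/103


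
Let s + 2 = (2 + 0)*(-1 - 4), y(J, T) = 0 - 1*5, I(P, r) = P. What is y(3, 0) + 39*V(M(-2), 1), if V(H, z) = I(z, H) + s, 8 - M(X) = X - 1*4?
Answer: -434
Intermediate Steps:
M(X) = 12 - X (M(X) = 8 - (X - 1*4) = 8 - (X - 4) = 8 - (-4 + X) = 8 + (4 - X) = 12 - X)
y(J, T) = -5 (y(J, T) = 0 - 5 = -5)
s = -12 (s = -2 + (2 + 0)*(-1 - 4) = -2 + 2*(-5) = -2 - 10 = -12)
V(H, z) = -12 + z (V(H, z) = z - 12 = -12 + z)
y(3, 0) + 39*V(M(-2), 1) = -5 + 39*(-12 + 1) = -5 + 39*(-11) = -5 - 429 = -434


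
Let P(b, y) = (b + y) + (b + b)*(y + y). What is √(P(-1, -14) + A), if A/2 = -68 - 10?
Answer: I*√115 ≈ 10.724*I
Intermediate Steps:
P(b, y) = b + y + 4*b*y (P(b, y) = (b + y) + (2*b)*(2*y) = (b + y) + 4*b*y = b + y + 4*b*y)
A = -156 (A = 2*(-68 - 10) = 2*(-78) = -156)
√(P(-1, -14) + A) = √((-1 - 14 + 4*(-1)*(-14)) - 156) = √((-1 - 14 + 56) - 156) = √(41 - 156) = √(-115) = I*√115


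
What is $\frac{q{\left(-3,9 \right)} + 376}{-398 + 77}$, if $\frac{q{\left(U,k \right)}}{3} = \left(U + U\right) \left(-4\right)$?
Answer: $- \frac{448}{321} \approx -1.3956$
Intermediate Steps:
$q{\left(U,k \right)} = - 24 U$ ($q{\left(U,k \right)} = 3 \left(U + U\right) \left(-4\right) = 3 \cdot 2 U \left(-4\right) = 3 \left(- 8 U\right) = - 24 U$)
$\frac{q{\left(-3,9 \right)} + 376}{-398 + 77} = \frac{\left(-24\right) \left(-3\right) + 376}{-398 + 77} = \frac{72 + 376}{-321} = 448 \left(- \frac{1}{321}\right) = - \frac{448}{321}$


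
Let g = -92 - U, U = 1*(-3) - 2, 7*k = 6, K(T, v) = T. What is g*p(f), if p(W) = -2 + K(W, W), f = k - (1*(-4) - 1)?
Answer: -2349/7 ≈ -335.57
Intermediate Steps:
k = 6/7 (k = (⅐)*6 = 6/7 ≈ 0.85714)
f = 41/7 (f = 6/7 - (1*(-4) - 1) = 6/7 - (-4 - 1) = 6/7 - 1*(-5) = 6/7 + 5 = 41/7 ≈ 5.8571)
U = -5 (U = -3 - 2 = -5)
p(W) = -2 + W
g = -87 (g = -92 - 1*(-5) = -92 + 5 = -87)
g*p(f) = -87*(-2 + 41/7) = -87*27/7 = -2349/7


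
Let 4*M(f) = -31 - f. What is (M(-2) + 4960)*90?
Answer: 891495/2 ≈ 4.4575e+5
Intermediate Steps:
M(f) = -31/4 - f/4 (M(f) = (-31 - f)/4 = -31/4 - f/4)
(M(-2) + 4960)*90 = ((-31/4 - 1/4*(-2)) + 4960)*90 = ((-31/4 + 1/2) + 4960)*90 = (-29/4 + 4960)*90 = (19811/4)*90 = 891495/2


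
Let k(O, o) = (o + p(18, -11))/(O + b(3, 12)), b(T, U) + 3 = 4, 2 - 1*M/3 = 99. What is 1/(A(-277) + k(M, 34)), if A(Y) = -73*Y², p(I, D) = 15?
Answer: -290/1624352979 ≈ -1.7853e-7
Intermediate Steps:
M = -291 (M = 6 - 3*99 = 6 - 297 = -291)
b(T, U) = 1 (b(T, U) = -3 + 4 = 1)
k(O, o) = (15 + o)/(1 + O) (k(O, o) = (o + 15)/(O + 1) = (15 + o)/(1 + O))
1/(A(-277) + k(M, 34)) = 1/(-73*(-277)² + (15 + 34)/(1 - 291)) = 1/(-73*76729 + 49/(-290)) = 1/(-5601217 - 1/290*49) = 1/(-5601217 - 49/290) = 1/(-1624352979/290) = -290/1624352979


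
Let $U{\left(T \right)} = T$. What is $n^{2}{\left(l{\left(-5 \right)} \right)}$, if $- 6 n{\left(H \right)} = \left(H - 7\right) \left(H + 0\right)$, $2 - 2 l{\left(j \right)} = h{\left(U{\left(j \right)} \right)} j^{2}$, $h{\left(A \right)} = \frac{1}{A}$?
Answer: $\frac{2401}{576} \approx 4.1684$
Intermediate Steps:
$l{\left(j \right)} = 1 - \frac{j}{2}$ ($l{\left(j \right)} = 1 - \frac{\frac{1}{j} j^{2}}{2} = 1 - \frac{j}{2}$)
$n{\left(H \right)} = - \frac{H \left(-7 + H\right)}{6}$ ($n{\left(H \right)} = - \frac{\left(H - 7\right) \left(H + 0\right)}{6} = - \frac{\left(-7 + H\right) H}{6} = - \frac{H \left(-7 + H\right)}{6}$)
$n^{2}{\left(l{\left(-5 \right)} \right)} = \left(\frac{\left(1 - - \frac{5}{2}\right) \left(7 - \left(1 - - \frac{5}{2}\right)\right)}{6}\right)^{2} = \left(\frac{\left(1 + \frac{5}{2}\right) \left(7 - \left(1 + \frac{5}{2}\right)\right)}{6}\right)^{2} = \left(\frac{1}{6} \cdot \frac{7}{2} \left(7 - \frac{7}{2}\right)\right)^{2} = \left(\frac{1}{6} \cdot \frac{7}{2} \cdot \frac{7}{2}\right)^{2} = \left(\frac{49}{24}\right)^{2} = \frac{2401}{576}$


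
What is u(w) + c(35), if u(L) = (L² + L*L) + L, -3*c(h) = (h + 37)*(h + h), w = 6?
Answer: -1602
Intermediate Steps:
c(h) = -2*h*(37 + h)/3 (c(h) = -(h + 37)*(h + h)/3 = -(37 + h)*2*h/3 = -2*h*(37 + h)/3)
u(L) = L + 2*L² (u(L) = (L² + L²) + L = 2*L² + L = L + 2*L²)
u(w) + c(35) = 6*(1 + 2*6) - ⅔*35*(37 + 35) = 6*(1 + 12) - ⅔*35*72 = 6*13 - 1680 = 78 - 1680 = -1602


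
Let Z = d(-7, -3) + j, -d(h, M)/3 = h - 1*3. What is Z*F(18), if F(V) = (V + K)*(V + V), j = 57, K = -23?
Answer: -15660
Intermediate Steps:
d(h, M) = 9 - 3*h (d(h, M) = -3*(h - 1*3) = -3*(h - 3) = -3*(-3 + h) = 9 - 3*h)
F(V) = 2*V*(-23 + V) (F(V) = (V - 23)*(V + V) = (-23 + V)*(2*V) = 2*V*(-23 + V))
Z = 87 (Z = (9 - 3*(-7)) + 57 = (9 + 21) + 57 = 30 + 57 = 87)
Z*F(18) = 87*(2*18*(-23 + 18)) = 87*(2*18*(-5)) = 87*(-180) = -15660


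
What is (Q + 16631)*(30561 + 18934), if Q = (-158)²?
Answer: 2058744525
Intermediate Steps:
Q = 24964
(Q + 16631)*(30561 + 18934) = (24964 + 16631)*(30561 + 18934) = 41595*49495 = 2058744525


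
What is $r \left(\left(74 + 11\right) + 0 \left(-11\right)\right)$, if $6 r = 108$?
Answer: $1530$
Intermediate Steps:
$r = 18$ ($r = \frac{1}{6} \cdot 108 = 18$)
$r \left(\left(74 + 11\right) + 0 \left(-11\right)\right) = 18 \left(\left(74 + 11\right) + 0 \left(-11\right)\right) = 18 \left(85 + 0\right) = 18 \cdot 85 = 1530$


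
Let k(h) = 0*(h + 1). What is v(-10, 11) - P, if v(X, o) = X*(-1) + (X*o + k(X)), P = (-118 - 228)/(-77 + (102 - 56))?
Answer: -3446/31 ≈ -111.16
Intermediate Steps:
P = 346/31 (P = -346/(-77 + 46) = -346/(-31) = -346*(-1/31) = 346/31 ≈ 11.161)
k(h) = 0 (k(h) = 0*(1 + h) = 0)
v(X, o) = -X + X*o (v(X, o) = X*(-1) + (X*o + 0) = -X + X*o)
v(-10, 11) - P = -10*(-1 + 11) - 1*346/31 = -10*10 - 346/31 = -100 - 346/31 = -3446/31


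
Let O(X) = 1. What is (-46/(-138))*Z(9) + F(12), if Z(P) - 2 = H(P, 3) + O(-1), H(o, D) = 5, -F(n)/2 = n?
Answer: -64/3 ≈ -21.333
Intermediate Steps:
F(n) = -2*n
Z(P) = 8 (Z(P) = 2 + (5 + 1) = 2 + 6 = 8)
(-46/(-138))*Z(9) + F(12) = -46/(-138)*8 - 2*12 = -46*(-1/138)*8 - 24 = (1/3)*8 - 24 = 8/3 - 24 = -64/3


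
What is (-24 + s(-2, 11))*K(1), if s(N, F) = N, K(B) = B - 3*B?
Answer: 52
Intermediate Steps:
K(B) = -2*B
(-24 + s(-2, 11))*K(1) = (-24 - 2)*(-2*1) = -26*(-2) = 52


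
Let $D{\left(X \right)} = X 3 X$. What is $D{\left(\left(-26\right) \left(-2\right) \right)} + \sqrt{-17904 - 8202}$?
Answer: $8112 + i \sqrt{26106} \approx 8112.0 + 161.57 i$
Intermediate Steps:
$D{\left(X \right)} = 3 X^{2}$ ($D{\left(X \right)} = 3 X X = 3 X^{2}$)
$D{\left(\left(-26\right) \left(-2\right) \right)} + \sqrt{-17904 - 8202} = 3 \left(\left(-26\right) \left(-2\right)\right)^{2} + \sqrt{-17904 - 8202} = 3 \cdot 52^{2} + \sqrt{-26106} = 3 \cdot 2704 + i \sqrt{26106} = 8112 + i \sqrt{26106}$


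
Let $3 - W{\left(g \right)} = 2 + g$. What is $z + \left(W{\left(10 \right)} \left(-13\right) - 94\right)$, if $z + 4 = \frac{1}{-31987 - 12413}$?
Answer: $\frac{843599}{44400} \approx 19.0$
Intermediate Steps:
$z = - \frac{177601}{44400}$ ($z = -4 + \frac{1}{-31987 - 12413} = -4 + \frac{1}{-44400} = -4 - \frac{1}{44400} = - \frac{177601}{44400} \approx -4.0$)
$W{\left(g \right)} = 1 - g$ ($W{\left(g \right)} = 3 - \left(2 + g\right) = 1 - g$)
$z + \left(W{\left(10 \right)} \left(-13\right) - 94\right) = - \frac{177601}{44400} - \left(94 - \left(1 - 10\right) \left(-13\right)\right) = - \frac{177601}{44400} - -23 = - \frac{177601}{44400} + \left(117 - 94\right) = - \frac{177601}{44400} + 23 = \frac{843599}{44400}$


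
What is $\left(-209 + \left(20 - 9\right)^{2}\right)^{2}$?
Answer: $7744$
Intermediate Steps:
$\left(-209 + \left(20 - 9\right)^{2}\right)^{2} = \left(-209 + 11^{2}\right)^{2} = \left(-209 + 121\right)^{2} = \left(-88\right)^{2} = 7744$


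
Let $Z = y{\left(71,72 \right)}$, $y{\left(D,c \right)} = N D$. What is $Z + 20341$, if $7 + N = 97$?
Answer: $26731$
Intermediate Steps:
$N = 90$ ($N = -7 + 97 = 90$)
$y{\left(D,c \right)} = 90 D$
$Z = 6390$ ($Z = 90 \cdot 71 = 6390$)
$Z + 20341 = 6390 + 20341 = 26731$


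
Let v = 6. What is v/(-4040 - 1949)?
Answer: -6/5989 ≈ -0.0010018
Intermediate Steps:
v/(-4040 - 1949) = 6/(-4040 - 1949) = 6/(-5989) = -1/5989*6 = -6/5989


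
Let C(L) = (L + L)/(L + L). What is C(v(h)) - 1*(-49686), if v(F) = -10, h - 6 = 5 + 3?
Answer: 49687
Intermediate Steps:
h = 14 (h = 6 + (5 + 3) = 6 + 8 = 14)
C(L) = 1 (C(L) = (2*L)/((2*L)) = (2*L)*(1/(2*L)) = 1)
C(v(h)) - 1*(-49686) = 1 - 1*(-49686) = 1 + 49686 = 49687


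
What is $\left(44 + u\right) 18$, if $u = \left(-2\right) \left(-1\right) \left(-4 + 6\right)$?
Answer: $864$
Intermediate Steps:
$u = 4$ ($u = 2 \cdot 2 = 4$)
$\left(44 + u\right) 18 = \left(44 + 4\right) 18 = 48 \cdot 18 = 864$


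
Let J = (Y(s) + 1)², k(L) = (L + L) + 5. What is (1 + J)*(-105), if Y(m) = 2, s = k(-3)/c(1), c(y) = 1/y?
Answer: -1050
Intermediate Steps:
k(L) = 5 + 2*L (k(L) = 2*L + 5 = 5 + 2*L)
s = -1 (s = (5 + 2*(-3))/(1/1) = (5 - 6)/1 = -1*1 = -1)
J = 9 (J = (2 + 1)² = 3² = 9)
(1 + J)*(-105) = (1 + 9)*(-105) = 10*(-105) = -1050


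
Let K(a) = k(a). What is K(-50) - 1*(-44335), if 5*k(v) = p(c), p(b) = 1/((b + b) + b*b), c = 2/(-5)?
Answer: 709355/16 ≈ 44335.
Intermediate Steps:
c = -⅖ (c = 2*(-⅕) = -⅖ ≈ -0.40000)
p(b) = 1/(b² + 2*b) (p(b) = 1/(2*b + b²) = 1/(b² + 2*b))
k(v) = -5/16 (k(v) = (1/((-⅖)*(2 - ⅖)))/5 = (-5/(2*8/5))/5 = (-5/2*5/8)/5 = (⅕)*(-25/16) = -5/16)
K(a) = -5/16
K(-50) - 1*(-44335) = -5/16 - 1*(-44335) = -5/16 + 44335 = 709355/16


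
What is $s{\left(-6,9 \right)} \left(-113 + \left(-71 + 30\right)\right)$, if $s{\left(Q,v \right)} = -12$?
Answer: $1848$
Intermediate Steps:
$s{\left(-6,9 \right)} \left(-113 + \left(-71 + 30\right)\right) = - 12 \left(-113 + \left(-71 + 30\right)\right) = - 12 \left(-113 - 41\right) = \left(-12\right) \left(-154\right) = 1848$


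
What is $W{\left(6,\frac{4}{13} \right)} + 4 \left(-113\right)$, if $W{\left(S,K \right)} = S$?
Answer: $-446$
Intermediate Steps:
$W{\left(6,\frac{4}{13} \right)} + 4 \left(-113\right) = 6 + 4 \left(-113\right) = 6 - 452 = -446$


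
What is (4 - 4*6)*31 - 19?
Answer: -639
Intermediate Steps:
(4 - 4*6)*31 - 19 = (4 - 24)*31 - 19 = -20*31 - 19 = -620 - 19 = -639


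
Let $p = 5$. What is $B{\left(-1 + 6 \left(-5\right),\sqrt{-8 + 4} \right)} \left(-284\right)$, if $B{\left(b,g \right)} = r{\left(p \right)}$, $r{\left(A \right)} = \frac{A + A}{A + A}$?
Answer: $-284$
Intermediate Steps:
$r{\left(A \right)} = 1$ ($r{\left(A \right)} = \frac{2 A}{2 A} = 2 A \frac{1}{2 A} = 1$)
$B{\left(b,g \right)} = 1$
$B{\left(-1 + 6 \left(-5\right),\sqrt{-8 + 4} \right)} \left(-284\right) = 1 \left(-284\right) = -284$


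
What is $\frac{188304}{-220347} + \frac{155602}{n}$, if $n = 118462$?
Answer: $\frac{1996594241}{4350457719} \approx 0.45894$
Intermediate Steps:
$\frac{188304}{-220347} + \frac{155602}{n} = \frac{188304}{-220347} + \frac{155602}{118462} = 188304 \left(- \frac{1}{220347}\right) + 155602 \cdot \frac{1}{118462} = - \frac{62768}{73449} + \frac{77801}{59231} = \frac{1996594241}{4350457719}$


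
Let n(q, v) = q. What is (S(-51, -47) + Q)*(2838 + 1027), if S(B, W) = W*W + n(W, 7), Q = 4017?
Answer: 23881835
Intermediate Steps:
S(B, W) = W + W**2 (S(B, W) = W*W + W = W**2 + W = W + W**2)
(S(-51, -47) + Q)*(2838 + 1027) = (-47*(1 - 47) + 4017)*(2838 + 1027) = (-47*(-46) + 4017)*3865 = (2162 + 4017)*3865 = 6179*3865 = 23881835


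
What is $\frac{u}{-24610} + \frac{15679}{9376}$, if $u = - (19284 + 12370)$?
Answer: $\frac{341324047}{115371680} \approx 2.9585$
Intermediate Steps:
$u = -31654$ ($u = \left(-1\right) 31654 = -31654$)
$\frac{u}{-24610} + \frac{15679}{9376} = - \frac{31654}{-24610} + \frac{15679}{9376} = \left(-31654\right) \left(- \frac{1}{24610}\right) + 15679 \cdot \frac{1}{9376} = \frac{15827}{12305} + \frac{15679}{9376} = \frac{341324047}{115371680}$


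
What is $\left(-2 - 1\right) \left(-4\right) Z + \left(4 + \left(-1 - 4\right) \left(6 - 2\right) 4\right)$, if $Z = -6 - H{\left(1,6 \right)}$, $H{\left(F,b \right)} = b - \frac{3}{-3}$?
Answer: $-232$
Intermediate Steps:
$H{\left(F,b \right)} = 1 + b$ ($H{\left(F,b \right)} = b - -1 = b + 1 = 1 + b$)
$Z = -13$ ($Z = -6 - \left(1 + 6\right) = -6 - 7 = -13$)
$\left(-2 - 1\right) \left(-4\right) Z + \left(4 + \left(-1 - 4\right) \left(6 - 2\right) 4\right) = \left(-2 - 1\right) \left(-4\right) \left(-13\right) + \left(4 + \left(-1 - 4\right) \left(6 - 2\right) 4\right) = \left(-3\right) \left(-4\right) \left(-13\right) + \left(4 + \left(-5\right) 4 \cdot 4\right) = 12 \left(-13\right) + \left(4 - 80\right) = -156 + \left(4 - 80\right) = -156 - 76 = -232$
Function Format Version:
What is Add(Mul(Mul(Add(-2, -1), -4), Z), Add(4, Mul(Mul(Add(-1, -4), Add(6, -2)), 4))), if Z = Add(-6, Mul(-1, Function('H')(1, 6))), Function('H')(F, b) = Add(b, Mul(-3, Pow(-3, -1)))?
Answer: -232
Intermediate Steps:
Function('H')(F, b) = Add(1, b) (Function('H')(F, b) = Add(b, Mul(-3, Rational(-1, 3))) = Add(b, 1) = Add(1, b))
Z = -13 (Z = Add(-6, Mul(-1, Add(1, 6))) = Add(-6, Mul(-1, 7)) = Add(-6, -7) = -13)
Add(Mul(Mul(Add(-2, -1), -4), Z), Add(4, Mul(Mul(Add(-1, -4), Add(6, -2)), 4))) = Add(Mul(Mul(Add(-2, -1), -4), -13), Add(4, Mul(Mul(Add(-1, -4), Add(6, -2)), 4))) = Add(Mul(Mul(-3, -4), -13), Add(4, Mul(Mul(-5, 4), 4))) = Add(Mul(12, -13), Add(4, Mul(-20, 4))) = Add(-156, Add(4, -80)) = Add(-156, -76) = -232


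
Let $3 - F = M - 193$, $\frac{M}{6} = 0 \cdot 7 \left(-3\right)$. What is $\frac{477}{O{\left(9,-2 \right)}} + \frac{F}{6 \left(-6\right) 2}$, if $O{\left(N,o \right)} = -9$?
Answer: $- \frac{1003}{18} \approx -55.722$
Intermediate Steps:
$M = 0$ ($M = 6 \cdot 0 \cdot 7 \left(-3\right) = 6 \cdot 0 \left(-3\right) = 6 \cdot 0 = 0$)
$F = 196$ ($F = 3 - \left(0 - 193\right) = 3 - -193 = 3 + 193 = 196$)
$\frac{477}{O{\left(9,-2 \right)}} + \frac{F}{6 \left(-6\right) 2} = \frac{477}{-9} + \frac{196}{6 \left(-6\right) 2} = 477 \left(- \frac{1}{9}\right) + \frac{196}{\left(-36\right) 2} = -53 + \frac{196}{-72} = -53 + 196 \left(- \frac{1}{72}\right) = -53 - \frac{49}{18} = - \frac{1003}{18}$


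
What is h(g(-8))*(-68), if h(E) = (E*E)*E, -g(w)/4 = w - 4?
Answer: -7520256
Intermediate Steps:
g(w) = 16 - 4*w (g(w) = -4*(w - 4) = -4*(-4 + w) = 16 - 4*w)
h(E) = E³ (h(E) = E²*E = E³)
h(g(-8))*(-68) = (16 - 4*(-8))³*(-68) = (16 + 32)³*(-68) = 48³*(-68) = 110592*(-68) = -7520256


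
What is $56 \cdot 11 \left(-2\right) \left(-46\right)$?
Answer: $56672$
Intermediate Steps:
$56 \cdot 11 \left(-2\right) \left(-46\right) = 56 \left(-22\right) \left(-46\right) = \left(-1232\right) \left(-46\right) = 56672$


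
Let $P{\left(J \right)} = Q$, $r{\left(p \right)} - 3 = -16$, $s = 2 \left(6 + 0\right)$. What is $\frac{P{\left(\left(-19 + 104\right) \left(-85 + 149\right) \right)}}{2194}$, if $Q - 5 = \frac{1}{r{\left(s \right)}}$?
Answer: $\frac{32}{14261} \approx 0.0022439$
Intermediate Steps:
$s = 12$ ($s = 2 \cdot 6 = 12$)
$r{\left(p \right)} = -13$ ($r{\left(p \right)} = 3 - 16 = -13$)
$Q = \frac{64}{13}$ ($Q = 5 + \frac{1}{-13} = 5 - \frac{1}{13} = \frac{64}{13} \approx 4.9231$)
$P{\left(J \right)} = \frac{64}{13}$
$\frac{P{\left(\left(-19 + 104\right) \left(-85 + 149\right) \right)}}{2194} = \frac{64}{13 \cdot 2194} = \frac{64}{13} \cdot \frac{1}{2194} = \frac{32}{14261}$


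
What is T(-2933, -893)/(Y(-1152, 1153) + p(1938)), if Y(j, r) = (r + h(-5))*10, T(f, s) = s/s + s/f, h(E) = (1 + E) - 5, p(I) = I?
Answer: 1913/19618837 ≈ 9.7508e-5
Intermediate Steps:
h(E) = -4 + E
T(f, s) = 1 + s/f
Y(j, r) = -90 + 10*r (Y(j, r) = (r + (-4 - 5))*10 = (r - 9)*10 = (-9 + r)*10 = -90 + 10*r)
T(-2933, -893)/(Y(-1152, 1153) + p(1938)) = ((-2933 - 893)/(-2933))/((-90 + 10*1153) + 1938) = (-1/2933*(-3826))/((-90 + 11530) + 1938) = 3826/(2933*(11440 + 1938)) = (3826/2933)/13378 = (3826/2933)*(1/13378) = 1913/19618837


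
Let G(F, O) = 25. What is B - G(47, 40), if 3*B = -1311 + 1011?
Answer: -125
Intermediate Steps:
B = -100 (B = (-1311 + 1011)/3 = (⅓)*(-300) = -100)
B - G(47, 40) = -100 - 1*25 = -100 - 25 = -125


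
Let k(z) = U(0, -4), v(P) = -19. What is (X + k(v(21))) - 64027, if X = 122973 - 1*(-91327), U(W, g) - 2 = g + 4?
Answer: 150275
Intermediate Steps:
U(W, g) = 6 + g (U(W, g) = 2 + (g + 4) = 2 + (4 + g) = 6 + g)
X = 214300 (X = 122973 + 91327 = 214300)
k(z) = 2 (k(z) = 6 - 4 = 2)
(X + k(v(21))) - 64027 = (214300 + 2) - 64027 = 214302 - 64027 = 150275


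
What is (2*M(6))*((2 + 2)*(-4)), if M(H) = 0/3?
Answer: 0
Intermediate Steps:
M(H) = 0 (M(H) = 0*(⅓) = 0)
(2*M(6))*((2 + 2)*(-4)) = (2*0)*((2 + 2)*(-4)) = 0*(4*(-4)) = 0*(-16) = 0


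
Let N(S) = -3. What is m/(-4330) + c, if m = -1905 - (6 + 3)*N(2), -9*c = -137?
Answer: 305056/19485 ≈ 15.656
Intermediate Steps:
c = 137/9 (c = -⅑*(-137) = 137/9 ≈ 15.222)
m = -1878 (m = -1905 - (6 + 3)*(-3) = -1905 - 9*(-3) = -1905 - 1*(-27) = -1905 + 27 = -1878)
m/(-4330) + c = -1878/(-4330) + 137/9 = -1878*(-1/4330) + 137/9 = 939/2165 + 137/9 = 305056/19485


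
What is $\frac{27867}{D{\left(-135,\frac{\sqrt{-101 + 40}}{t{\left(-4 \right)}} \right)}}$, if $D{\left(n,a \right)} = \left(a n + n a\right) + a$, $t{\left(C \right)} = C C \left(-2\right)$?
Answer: $- \frac{891744 i \sqrt{61}}{16409} \approx - 424.45 i$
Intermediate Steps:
$t{\left(C \right)} = - 2 C^{2}$ ($t{\left(C \right)} = C^{2} \left(-2\right) = - 2 C^{2}$)
$D{\left(n,a \right)} = a + 2 a n$ ($D{\left(n,a \right)} = \left(a n + a n\right) + a = 2 a n + a = a + 2 a n$)
$\frac{27867}{D{\left(-135,\frac{\sqrt{-101 + 40}}{t{\left(-4 \right)}} \right)}} = \frac{27867}{\frac{\sqrt{-101 + 40}}{\left(-2\right) \left(-4\right)^{2}} \left(1 + 2 \left(-135\right)\right)} = \frac{27867}{\frac{\sqrt{-61}}{\left(-2\right) 16} \left(1 - 270\right)} = \frac{27867}{\frac{i \sqrt{61}}{-32} \left(-269\right)} = \frac{27867}{i \sqrt{61} \left(- \frac{1}{32}\right) \left(-269\right)} = \frac{27867}{- \frac{i \sqrt{61}}{32} \left(-269\right)} = \frac{27867}{\frac{269}{32} i \sqrt{61}} = 27867 \left(- \frac{32 i \sqrt{61}}{16409}\right) = - \frac{891744 i \sqrt{61}}{16409}$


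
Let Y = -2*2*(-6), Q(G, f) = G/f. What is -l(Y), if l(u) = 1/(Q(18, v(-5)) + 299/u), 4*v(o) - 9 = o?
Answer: -24/731 ≈ -0.032832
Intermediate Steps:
v(o) = 9/4 + o/4
Y = 24 (Y = -4*(-6) = 24)
l(u) = 1/(18 + 299/u) (l(u) = 1/(18/(9/4 + (¼)*(-5)) + 299/u) = 1/(18/(9/4 - 5/4) + 299/u) = 1/(18/1 + 299/u) = 1/(18*1 + 299/u) = 1/(18 + 299/u))
-l(Y) = -24/(299 + 18*24) = -24/(299 + 432) = -24/731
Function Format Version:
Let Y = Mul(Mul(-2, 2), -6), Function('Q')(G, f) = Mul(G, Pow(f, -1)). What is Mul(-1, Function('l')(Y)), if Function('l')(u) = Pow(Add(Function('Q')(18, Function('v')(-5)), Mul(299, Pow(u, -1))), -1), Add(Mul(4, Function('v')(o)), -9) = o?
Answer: Rational(-24, 731) ≈ -0.032832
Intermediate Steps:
Function('v')(o) = Add(Rational(9, 4), Mul(Rational(1, 4), o))
Y = 24 (Y = Mul(-4, -6) = 24)
Function('l')(u) = Pow(Add(18, Mul(299, Pow(u, -1))), -1) (Function('l')(u) = Pow(Add(Mul(18, Pow(Add(Rational(9, 4), Mul(Rational(1, 4), -5)), -1)), Mul(299, Pow(u, -1))), -1) = Pow(Add(Mul(18, Pow(Add(Rational(9, 4), Rational(-5, 4)), -1)), Mul(299, Pow(u, -1))), -1) = Pow(Add(Mul(18, Pow(1, -1)), Mul(299, Pow(u, -1))), -1) = Pow(Add(Mul(18, 1), Mul(299, Pow(u, -1))), -1) = Pow(Add(18, Mul(299, Pow(u, -1))), -1))
Mul(-1, Function('l')(Y)) = Mul(-1, Mul(24, Pow(Add(299, Mul(18, 24)), -1))) = Mul(-1, Mul(24, Pow(Add(299, 432), -1))) = Mul(-1, Mul(24, Pow(731, -1))) = Mul(-1, Mul(24, Rational(1, 731))) = Mul(-1, Rational(24, 731)) = Rational(-24, 731)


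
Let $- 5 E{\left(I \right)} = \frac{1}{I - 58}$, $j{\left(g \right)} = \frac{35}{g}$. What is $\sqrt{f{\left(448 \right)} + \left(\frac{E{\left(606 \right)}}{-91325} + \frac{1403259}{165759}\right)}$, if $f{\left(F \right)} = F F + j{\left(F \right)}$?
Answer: $\frac{\sqrt{50734261317394039244478237645}}{502763120600} \approx 448.01$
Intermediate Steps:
$f{\left(F \right)} = F^{2} + \frac{35}{F}$ ($f{\left(F \right)} = F F + \frac{35}{F} = F^{2} + \frac{35}{F}$)
$E{\left(I \right)} = - \frac{1}{5 \left(-58 + I\right)}$ ($E{\left(I \right)} = - \frac{1}{5 \left(I - 58\right)} = - \frac{1}{5 \left(-58 + I\right)}$)
$\sqrt{f{\left(448 \right)} + \left(\frac{E{\left(606 \right)}}{-91325} + \frac{1403259}{165759}\right)} = \sqrt{\frac{35 + 448^{3}}{448} + \left(\frac{\left(-1\right) \frac{1}{-290 + 5 \cdot 606}}{-91325} + \frac{1403259}{165759}\right)} = \sqrt{\frac{35 + 89915392}{448} + \left(- \frac{1}{-290 + 3030} \left(- \frac{1}{91325}\right) + 1403259 \cdot \frac{1}{165759}\right)} = \sqrt{\frac{1}{448} \cdot 89915427 + \left(- \frac{1}{2740} \left(- \frac{1}{91325}\right) + \frac{42523}{5023}\right)} = \sqrt{\frac{12845061}{64} + \left(\left(-1\right) \frac{1}{2740} \left(- \frac{1}{91325}\right) + \frac{42523}{5023}\right)} = \sqrt{\frac{12845061}{64} + \left(\left(- \frac{1}{2740}\right) \left(- \frac{1}{91325}\right) + \frac{42523}{5023}\right)} = \sqrt{\frac{12845061}{64} + \left(\frac{1}{250230500} + \frac{42523}{5023}\right)} = \sqrt{\frac{12845061}{64} + \frac{10640551556523}{1256907801500}} = \sqrt{\frac{4036434594235752243}{20110524824000}} = \frac{\sqrt{50734261317394039244478237645}}{502763120600}$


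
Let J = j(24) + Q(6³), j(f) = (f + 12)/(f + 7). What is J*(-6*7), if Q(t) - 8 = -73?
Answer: 83118/31 ≈ 2681.2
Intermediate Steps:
Q(t) = -65 (Q(t) = 8 - 73 = -65)
j(f) = (12 + f)/(7 + f)
J = -1979/31 (J = (12 + 24)/(7 + 24) - 65 = 36/31 - 65 = -1979/31 ≈ -63.839)
J*(-6*7) = -(-11874)*7/31 = -1979/31*(-42) = 83118/31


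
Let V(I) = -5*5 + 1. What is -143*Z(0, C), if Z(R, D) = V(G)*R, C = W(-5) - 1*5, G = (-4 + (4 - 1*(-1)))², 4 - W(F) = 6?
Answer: 0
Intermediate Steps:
W(F) = -2 (W(F) = 4 - 1*6 = 4 - 6 = -2)
G = 1 (G = (-4 + (4 + 1))² = (-4 + 5)² = 1² = 1)
C = -7 (C = -2 - 1*5 = -2 - 5 = -7)
V(I) = -24 (V(I) = -25 + 1 = -24)
Z(R, D) = -24*R
-143*Z(0, C) = -(-3432)*0 = -143*0 = 0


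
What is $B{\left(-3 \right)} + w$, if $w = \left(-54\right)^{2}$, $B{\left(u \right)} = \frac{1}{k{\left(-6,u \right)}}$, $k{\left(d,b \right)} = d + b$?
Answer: $\frac{26243}{9} \approx 2915.9$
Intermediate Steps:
$k{\left(d,b \right)} = b + d$
$B{\left(u \right)} = \frac{1}{-6 + u}$ ($B{\left(u \right)} = \frac{1}{u - 6} = \frac{1}{-6 + u}$)
$w = 2916$
$B{\left(-3 \right)} + w = \frac{1}{-6 - 3} + 2916 = \frac{1}{-9} + 2916 = - \frac{1}{9} + 2916 = \frac{26243}{9}$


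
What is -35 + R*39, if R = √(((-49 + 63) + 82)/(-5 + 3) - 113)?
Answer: -35 + 39*I*√161 ≈ -35.0 + 494.85*I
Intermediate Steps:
R = I*√161 (R = √((14 + 82)/(-2) - 113) = √(96*(-½) - 113) = √(-48 - 113) = √(-161) = I*√161 ≈ 12.689*I)
-35 + R*39 = -35 + (I*√161)*39 = -35 + 39*I*√161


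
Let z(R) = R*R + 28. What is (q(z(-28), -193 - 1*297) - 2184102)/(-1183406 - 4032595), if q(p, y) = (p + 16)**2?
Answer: 10194/35483 ≈ 0.28729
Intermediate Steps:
z(R) = 28 + R**2 (z(R) = R**2 + 28 = 28 + R**2)
q(p, y) = (16 + p)**2
(q(z(-28), -193 - 1*297) - 2184102)/(-1183406 - 4032595) = ((16 + (28 + (-28)**2))**2 - 2184102)/(-1183406 - 4032595) = ((16 + (28 + 784))**2 - 2184102)/(-5216001) = ((16 + 812)**2 - 2184102)*(-1/5216001) = (828**2 - 2184102)*(-1/5216001) = (685584 - 2184102)*(-1/5216001) = -1498518*(-1/5216001) = 10194/35483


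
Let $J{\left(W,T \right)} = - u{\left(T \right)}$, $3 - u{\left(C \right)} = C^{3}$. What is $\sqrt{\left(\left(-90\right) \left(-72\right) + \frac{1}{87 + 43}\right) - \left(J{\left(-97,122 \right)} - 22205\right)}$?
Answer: $\frac{i \sqrt{30203003870}}{130} \approx 1336.8 i$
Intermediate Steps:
$u{\left(C \right)} = 3 - C^{3}$
$J{\left(W,T \right)} = -3 + T^{3}$ ($J{\left(W,T \right)} = - (3 - T^{3}) = -3 + T^{3}$)
$\sqrt{\left(\left(-90\right) \left(-72\right) + \frac{1}{87 + 43}\right) - \left(J{\left(-97,122 \right)} - 22205\right)} = \sqrt{\left(\left(-90\right) \left(-72\right) + \frac{1}{87 + 43}\right) - \left(\left(-3 + 122^{3}\right) - 22205\right)} = \sqrt{\left(6480 + \frac{1}{130}\right) - \left(\left(-3 + 1815848\right) - 22205\right)} = \sqrt{\left(6480 + \frac{1}{130}\right) - \left(1815845 - 22205\right)} = \sqrt{\frac{842401}{130} - 1793640} = \sqrt{- \frac{232330799}{130}} = \frac{i \sqrt{30203003870}}{130}$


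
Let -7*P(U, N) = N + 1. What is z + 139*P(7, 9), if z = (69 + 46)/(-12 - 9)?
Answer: -4285/21 ≈ -204.05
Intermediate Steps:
P(U, N) = -1/7 - N/7 (P(U, N) = -(N + 1)/7 = -(1 + N)/7 = -1/7 - N/7)
z = -115/21 (z = 115/(-21) = 115*(-1/21) = -115/21 ≈ -5.4762)
z + 139*P(7, 9) = -115/21 + 139*(-1/7 - 1/7*9) = -115/21 + 139*(-1/7 - 9/7) = -115/21 + 139*(-10/7) = -115/21 - 1390/7 = -4285/21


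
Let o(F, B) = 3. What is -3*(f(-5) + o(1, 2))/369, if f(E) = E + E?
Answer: 7/123 ≈ 0.056911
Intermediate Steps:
f(E) = 2*E
-3*(f(-5) + o(1, 2))/369 = -3*(2*(-5) + 3)/369 = -3*(-10 + 3)*(1/369) = -3*(-7)*(1/369) = 21*(1/369) = 7/123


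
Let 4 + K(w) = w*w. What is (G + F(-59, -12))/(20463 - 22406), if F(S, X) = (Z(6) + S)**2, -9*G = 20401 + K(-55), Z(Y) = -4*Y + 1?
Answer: -37094/17487 ≈ -2.1212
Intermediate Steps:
Z(Y) = 1 - 4*Y
K(w) = -4 + w**2 (K(w) = -4 + w*w = -4 + w**2)
G = -23422/9 (G = -(20401 + (-4 + (-55)**2))/9 = -(20401 + (-4 + 3025))/9 = -(20401 + 3021)/9 = -1/9*23422 = -23422/9 ≈ -2602.4)
F(S, X) = (-23 + S)**2 (F(S, X) = ((1 - 4*6) + S)**2 = ((1 - 24) + S)**2 = (-23 + S)**2)
(G + F(-59, -12))/(20463 - 22406) = (-23422/9 + (-23 - 59)**2)/(20463 - 22406) = (-23422/9 + (-82)**2)/(-1943) = (-23422/9 + 6724)*(-1/1943) = (37094/9)*(-1/1943) = -37094/17487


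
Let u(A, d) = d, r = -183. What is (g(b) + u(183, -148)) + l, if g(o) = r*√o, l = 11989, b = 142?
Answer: 11841 - 183*√142 ≈ 9660.3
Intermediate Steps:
g(o) = -183*√o
(g(b) + u(183, -148)) + l = (-183*√142 - 148) + 11989 = (-148 - 183*√142) + 11989 = 11841 - 183*√142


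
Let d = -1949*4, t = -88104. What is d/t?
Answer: 1949/22026 ≈ 0.088486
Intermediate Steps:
d = -7796
d/t = -7796/(-88104) = -7796*(-1/88104) = 1949/22026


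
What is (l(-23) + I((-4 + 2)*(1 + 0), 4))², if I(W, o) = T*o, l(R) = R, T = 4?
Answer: 49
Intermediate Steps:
I(W, o) = 4*o
(l(-23) + I((-4 + 2)*(1 + 0), 4))² = (-23 + 4*4)² = (-23 + 16)² = (-7)² = 49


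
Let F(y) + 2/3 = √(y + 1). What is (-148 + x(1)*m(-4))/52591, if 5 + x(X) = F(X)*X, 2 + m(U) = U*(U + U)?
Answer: -318/52591 + 30*√2/52591 ≈ -0.0052399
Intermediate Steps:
F(y) = -⅔ + √(1 + y) (F(y) = -⅔ + √(y + 1) = -⅔ + √(1 + y))
m(U) = -2 + 2*U² (m(U) = -2 + U*(U + U) = -2 + U*(2*U) = -2 + 2*U²)
x(X) = -5 + X*(-⅔ + √(1 + X)) (x(X) = -5 + (-⅔ + √(1 + X))*X = -5 + X*(-⅔ + √(1 + X)))
(-148 + x(1)*m(-4))/52591 = (-148 + (-5 + (⅓)*1*(-2 + 3*√(1 + 1)))*(-2 + 2*(-4)²))/52591 = (-148 + (-5 + (⅓)*1*(-2 + 3*√2))*(-2 + 2*16))*(1/52591) = (-148 + (-5 + (-⅔ + √2))*(-2 + 32))*(1/52591) = (-148 + (-17/3 + √2)*30)*(1/52591) = (-148 + (-170 + 30*√2))*(1/52591) = (-318 + 30*√2)*(1/52591) = -318/52591 + 30*√2/52591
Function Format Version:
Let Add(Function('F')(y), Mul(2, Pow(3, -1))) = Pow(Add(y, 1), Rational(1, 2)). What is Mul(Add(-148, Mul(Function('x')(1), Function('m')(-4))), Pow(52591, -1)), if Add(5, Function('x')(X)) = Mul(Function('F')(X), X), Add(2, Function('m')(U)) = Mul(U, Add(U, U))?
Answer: Add(Rational(-318, 52591), Mul(Rational(30, 52591), Pow(2, Rational(1, 2)))) ≈ -0.0052399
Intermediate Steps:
Function('F')(y) = Add(Rational(-2, 3), Pow(Add(1, y), Rational(1, 2))) (Function('F')(y) = Add(Rational(-2, 3), Pow(Add(y, 1), Rational(1, 2))) = Add(Rational(-2, 3), Pow(Add(1, y), Rational(1, 2))))
Function('m')(U) = Add(-2, Mul(2, Pow(U, 2))) (Function('m')(U) = Add(-2, Mul(U, Add(U, U))) = Add(-2, Mul(U, Mul(2, U))) = Add(-2, Mul(2, Pow(U, 2))))
Function('x')(X) = Add(-5, Mul(X, Add(Rational(-2, 3), Pow(Add(1, X), Rational(1, 2))))) (Function('x')(X) = Add(-5, Mul(Add(Rational(-2, 3), Pow(Add(1, X), Rational(1, 2))), X)) = Add(-5, Mul(X, Add(Rational(-2, 3), Pow(Add(1, X), Rational(1, 2))))))
Mul(Add(-148, Mul(Function('x')(1), Function('m')(-4))), Pow(52591, -1)) = Mul(Add(-148, Mul(Add(-5, Mul(Rational(1, 3), 1, Add(-2, Mul(3, Pow(Add(1, 1), Rational(1, 2)))))), Add(-2, Mul(2, Pow(-4, 2))))), Pow(52591, -1)) = Mul(Add(-148, Mul(Add(-5, Mul(Rational(1, 3), 1, Add(-2, Mul(3, Pow(2, Rational(1, 2)))))), Add(-2, Mul(2, 16)))), Rational(1, 52591)) = Mul(Add(-148, Mul(Add(-5, Add(Rational(-2, 3), Pow(2, Rational(1, 2)))), Add(-2, 32))), Rational(1, 52591)) = Mul(Add(-148, Mul(Add(Rational(-17, 3), Pow(2, Rational(1, 2))), 30)), Rational(1, 52591)) = Mul(Add(-148, Add(-170, Mul(30, Pow(2, Rational(1, 2))))), Rational(1, 52591)) = Mul(Add(-318, Mul(30, Pow(2, Rational(1, 2)))), Rational(1, 52591)) = Add(Rational(-318, 52591), Mul(Rational(30, 52591), Pow(2, Rational(1, 2))))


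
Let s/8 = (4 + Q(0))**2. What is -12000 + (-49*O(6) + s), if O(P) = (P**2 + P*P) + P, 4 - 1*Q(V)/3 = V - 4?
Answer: -9550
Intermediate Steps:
Q(V) = 24 - 3*V (Q(V) = 12 - 3*(V - 4) = 12 - 3*(-4 + V) = 12 + (12 - 3*V) = 24 - 3*V)
O(P) = P + 2*P**2 (O(P) = (P**2 + P**2) + P = 2*P**2 + P = P + 2*P**2)
s = 6272 (s = 8*(4 + (24 - 3*0))**2 = 8*(4 + (24 + 0))**2 = 8*(4 + 24)**2 = 8*28**2 = 8*784 = 6272)
-12000 + (-49*O(6) + s) = -12000 + (-294*(1 + 2*6) + 6272) = -12000 + (-294*(1 + 12) + 6272) = -12000 + (-294*13 + 6272) = -12000 + (-49*78 + 6272) = -12000 + (-3822 + 6272) = -12000 + 2450 = -9550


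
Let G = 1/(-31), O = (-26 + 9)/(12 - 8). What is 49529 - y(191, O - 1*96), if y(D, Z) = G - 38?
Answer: 1536578/31 ≈ 49567.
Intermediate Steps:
O = -17/4 ≈ -4.2500
G = -1/31 ≈ -0.032258
y(D, Z) = -1179/31 (y(D, Z) = -1/31 - 38 = -1179/31)
49529 - y(191, O - 1*96) = 49529 - 1*(-1179/31) = 49529 + 1179/31 = 1536578/31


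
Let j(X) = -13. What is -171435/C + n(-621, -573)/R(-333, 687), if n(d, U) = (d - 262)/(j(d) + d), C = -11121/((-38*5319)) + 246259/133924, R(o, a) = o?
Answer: -163287805349652769321/1803816881655174 ≈ -90524.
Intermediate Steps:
C = 8543955067/4511497788 (C = -11121/(-202122) + 246259*(1/133924) = -11121*(-1/202122) + 246259/133924 = 3707/67374 + 246259/133924 = 8543955067/4511497788 ≈ 1.8938)
n(d, U) = (-262 + d)/(-13 + d) (n(d, U) = (d - 262)/(-13 + d) = (-262 + d)/(-13 + d))
-171435/C + n(-621, -573)/R(-333, 687) = -171435/8543955067/4511497788 + ((-262 - 621)/(-13 - 621))/(-333) = -171435*4511497788/8543955067 + (-883/(-634))*(-1/333) = -773428623285780/8543955067 - 1/634*(-883)*(-1/333) = -773428623285780/8543955067 + (883/634)*(-1/333) = -773428623285780/8543955067 - 883/211122 = -163287805349652769321/1803816881655174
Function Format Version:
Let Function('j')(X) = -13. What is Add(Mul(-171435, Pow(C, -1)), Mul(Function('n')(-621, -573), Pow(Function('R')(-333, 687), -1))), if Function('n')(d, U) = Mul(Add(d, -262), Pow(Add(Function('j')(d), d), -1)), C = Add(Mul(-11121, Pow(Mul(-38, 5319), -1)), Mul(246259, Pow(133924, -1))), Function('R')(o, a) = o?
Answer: Rational(-163287805349652769321, 1803816881655174) ≈ -90524.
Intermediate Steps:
C = Rational(8543955067, 4511497788) (C = Add(Mul(-11121, Pow(-202122, -1)), Mul(246259, Rational(1, 133924))) = Add(Mul(-11121, Rational(-1, 202122)), Rational(246259, 133924)) = Add(Rational(3707, 67374), Rational(246259, 133924)) = Rational(8543955067, 4511497788) ≈ 1.8938)
Function('n')(d, U) = Mul(Pow(Add(-13, d), -1), Add(-262, d)) (Function('n')(d, U) = Mul(Add(d, -262), Pow(Add(-13, d), -1)) = Mul(Add(-262, d), Pow(Add(-13, d), -1)) = Mul(Pow(Add(-13, d), -1), Add(-262, d)))
Add(Mul(-171435, Pow(C, -1)), Mul(Function('n')(-621, -573), Pow(Function('R')(-333, 687), -1))) = Add(Mul(-171435, Pow(Rational(8543955067, 4511497788), -1)), Mul(Mul(Pow(Add(-13, -621), -1), Add(-262, -621)), Pow(-333, -1))) = Add(Mul(-171435, Rational(4511497788, 8543955067)), Mul(Mul(Pow(-634, -1), -883), Rational(-1, 333))) = Add(Rational(-773428623285780, 8543955067), Mul(Mul(Rational(-1, 634), -883), Rational(-1, 333))) = Add(Rational(-773428623285780, 8543955067), Mul(Rational(883, 634), Rational(-1, 333))) = Add(Rational(-773428623285780, 8543955067), Rational(-883, 211122)) = Rational(-163287805349652769321, 1803816881655174)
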